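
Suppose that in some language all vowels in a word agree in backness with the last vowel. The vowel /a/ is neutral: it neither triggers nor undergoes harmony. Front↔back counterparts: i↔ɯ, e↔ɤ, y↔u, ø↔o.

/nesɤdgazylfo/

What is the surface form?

[nɤsɤdgazulfo]

/e/ harmonizes with /o/ ([+back]) → [ɤ]
/y/ harmonizes with /o/ ([+back]) → [u]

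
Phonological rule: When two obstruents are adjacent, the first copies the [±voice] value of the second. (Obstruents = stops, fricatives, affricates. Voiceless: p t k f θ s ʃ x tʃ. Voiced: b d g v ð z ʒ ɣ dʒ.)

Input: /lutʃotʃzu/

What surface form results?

/tʃ/ before /z/ (voiced) → [dʒ]

[lutʃodʒzu]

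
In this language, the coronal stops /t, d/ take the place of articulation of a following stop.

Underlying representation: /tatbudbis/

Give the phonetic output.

/t/ before /b/ (labial) → [p]
/d/ before /b/ (labial) → [b]

[tapbubbis]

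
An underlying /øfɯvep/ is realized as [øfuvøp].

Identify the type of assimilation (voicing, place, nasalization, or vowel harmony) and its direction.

/ɯ/→[u] /e/→[ø].
Vowels agree with the first vowel, so the harmony is progressive.

vowel harmony, progressive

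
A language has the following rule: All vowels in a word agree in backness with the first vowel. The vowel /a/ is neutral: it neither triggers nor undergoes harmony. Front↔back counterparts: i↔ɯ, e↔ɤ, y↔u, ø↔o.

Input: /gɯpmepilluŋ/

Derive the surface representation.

[gɯpmɤpɯlluŋ]

/e/ harmonizes with /ɯ/ ([+back]) → [ɤ]
/i/ harmonizes with /ɯ/ ([+back]) → [ɯ]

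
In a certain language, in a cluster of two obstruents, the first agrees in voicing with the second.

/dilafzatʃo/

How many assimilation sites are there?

/f/ before /z/ (voiced) → [v]
1 segment changes.

1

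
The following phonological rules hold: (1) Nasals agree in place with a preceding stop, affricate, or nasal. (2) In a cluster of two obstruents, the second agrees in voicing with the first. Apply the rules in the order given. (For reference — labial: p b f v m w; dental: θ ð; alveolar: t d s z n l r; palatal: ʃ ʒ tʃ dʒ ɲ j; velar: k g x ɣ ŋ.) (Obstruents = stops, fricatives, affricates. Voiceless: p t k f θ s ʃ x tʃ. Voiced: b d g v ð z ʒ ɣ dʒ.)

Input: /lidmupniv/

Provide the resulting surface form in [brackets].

[lidnupmiv]

Rule 1: /m/ after /d/ (alveolar) → [n]
Rule 1: /n/ after /p/ (labial) → [m]
After rule 1: lidnupmiv
Rule 2: no segment meets the rule's conditions; no change.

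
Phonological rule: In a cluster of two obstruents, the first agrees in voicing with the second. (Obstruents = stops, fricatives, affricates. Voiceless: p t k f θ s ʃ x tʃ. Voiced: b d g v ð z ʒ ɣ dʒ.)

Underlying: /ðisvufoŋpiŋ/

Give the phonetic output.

[ðizvufoŋpiŋ]

/s/ before /v/ (voiced) → [z]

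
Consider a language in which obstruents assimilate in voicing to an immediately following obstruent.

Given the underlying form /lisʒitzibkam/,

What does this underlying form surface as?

/s/ before /ʒ/ (voiced) → [z]
/t/ before /z/ (voiced) → [d]
/b/ before /k/ (voiceless) → [p]

[lizʒidzipkam]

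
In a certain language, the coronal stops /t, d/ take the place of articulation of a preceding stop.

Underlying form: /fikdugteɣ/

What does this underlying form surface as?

[fikgugkeɣ]

/d/ after /k/ (velar) → [g]
/t/ after /g/ (velar) → [k]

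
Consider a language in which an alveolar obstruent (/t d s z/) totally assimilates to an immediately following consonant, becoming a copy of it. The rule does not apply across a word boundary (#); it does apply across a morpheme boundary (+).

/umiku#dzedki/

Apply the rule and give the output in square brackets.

/d/ before /z/ → [z] (total assimilation)
/d/ before /k/ → [k] (total assimilation)

[umiku#zzekki]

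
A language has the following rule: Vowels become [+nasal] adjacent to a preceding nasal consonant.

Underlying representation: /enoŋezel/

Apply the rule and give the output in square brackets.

[enõŋẽzel]

/o/ after nasal /n/ → [õ]
/e/ after nasal /ŋ/ → [ẽ]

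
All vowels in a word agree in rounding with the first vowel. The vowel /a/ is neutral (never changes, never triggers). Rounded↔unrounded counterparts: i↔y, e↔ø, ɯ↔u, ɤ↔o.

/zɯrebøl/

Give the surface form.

/ø/ harmonizes with /ɯ/ ([-round]) → [e]

[zɯrebel]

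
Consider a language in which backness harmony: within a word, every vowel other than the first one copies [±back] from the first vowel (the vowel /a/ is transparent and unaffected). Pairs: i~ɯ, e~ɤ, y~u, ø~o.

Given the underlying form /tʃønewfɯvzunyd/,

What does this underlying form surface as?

[tʃønewfivzynyd]

/ɯ/ harmonizes with /ø/ ([-back]) → [i]
/u/ harmonizes with /ø/ ([-back]) → [y]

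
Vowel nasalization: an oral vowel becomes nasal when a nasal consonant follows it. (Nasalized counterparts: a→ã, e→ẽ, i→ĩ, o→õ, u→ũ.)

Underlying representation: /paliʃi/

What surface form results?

no segment meets the rule's conditions; no change.

[paliʃi]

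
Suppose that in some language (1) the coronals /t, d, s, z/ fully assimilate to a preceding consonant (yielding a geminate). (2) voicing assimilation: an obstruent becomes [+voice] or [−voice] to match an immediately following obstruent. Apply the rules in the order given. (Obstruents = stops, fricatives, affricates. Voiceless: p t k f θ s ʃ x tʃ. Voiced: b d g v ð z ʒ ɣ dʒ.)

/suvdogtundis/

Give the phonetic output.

Rule 1: /d/ after /v/ → [v] (total assimilation)
Rule 1: /t/ after /g/ → [g] (total assimilation)
Rule 1: /d/ after /n/ → [n] (total assimilation)
After rule 1: suvvoggunnis
Rule 2: no segment meets the rule's conditions; no change.

[suvvoggunnis]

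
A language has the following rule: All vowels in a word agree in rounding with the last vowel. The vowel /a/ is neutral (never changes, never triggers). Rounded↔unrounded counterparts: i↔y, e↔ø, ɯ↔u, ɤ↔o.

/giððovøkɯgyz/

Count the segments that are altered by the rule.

/i/ harmonizes with /y/ ([+round]) → [y]
/ɯ/ harmonizes with /y/ ([+round]) → [u]
2 segments change.

2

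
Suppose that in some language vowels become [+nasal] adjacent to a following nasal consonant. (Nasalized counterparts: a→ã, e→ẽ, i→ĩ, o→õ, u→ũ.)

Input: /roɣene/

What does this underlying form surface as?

[roɣẽne]

/e/ before nasal /n/ → [ẽ]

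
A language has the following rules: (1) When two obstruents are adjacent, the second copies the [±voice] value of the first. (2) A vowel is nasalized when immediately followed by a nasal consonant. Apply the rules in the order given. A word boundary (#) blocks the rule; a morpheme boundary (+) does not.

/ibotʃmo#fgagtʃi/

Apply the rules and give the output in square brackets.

[ibotʃmo#fkagdʒi]

Rule 1: /g/ after /f/ (voiceless) → [k]
Rule 1: /tʃ/ after /g/ (voiced) → [dʒ]
After rule 1: ibotʃmo#fkagdʒi
Rule 2: no segment meets the rule's conditions; no change.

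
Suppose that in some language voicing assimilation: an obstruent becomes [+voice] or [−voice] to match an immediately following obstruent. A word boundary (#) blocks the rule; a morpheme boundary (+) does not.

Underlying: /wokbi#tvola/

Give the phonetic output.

/k/ before /b/ (voiced) → [g]
/t/ before /v/ (voiced) → [d]

[wogbi#dvola]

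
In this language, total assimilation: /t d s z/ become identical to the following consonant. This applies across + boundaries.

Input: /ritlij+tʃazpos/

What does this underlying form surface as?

[rillij+tʃappos]

/t/ before /l/ → [l] (total assimilation)
/z/ before /p/ → [p] (total assimilation)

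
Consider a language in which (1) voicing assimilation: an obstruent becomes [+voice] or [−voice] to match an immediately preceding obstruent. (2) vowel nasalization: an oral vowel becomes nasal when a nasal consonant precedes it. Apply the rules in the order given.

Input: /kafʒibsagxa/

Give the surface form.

Rule 1: /ʒ/ after /f/ (voiceless) → [ʃ]
Rule 1: /s/ after /b/ (voiced) → [z]
Rule 1: /x/ after /g/ (voiced) → [ɣ]
After rule 1: kafʃibzagɣa
Rule 2: no segment meets the rule's conditions; no change.

[kafʃibzagɣa]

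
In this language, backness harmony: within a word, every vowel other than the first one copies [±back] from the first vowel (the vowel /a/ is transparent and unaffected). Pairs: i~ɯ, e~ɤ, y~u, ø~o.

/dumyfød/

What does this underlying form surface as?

/y/ harmonizes with /u/ ([+back]) → [u]
/ø/ harmonizes with /u/ ([+back]) → [o]

[dumufod]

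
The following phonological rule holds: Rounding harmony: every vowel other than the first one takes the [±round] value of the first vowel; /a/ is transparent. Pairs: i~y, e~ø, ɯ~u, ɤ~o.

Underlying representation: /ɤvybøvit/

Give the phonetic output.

[ɤvibevit]

/y/ harmonizes with /ɤ/ ([-round]) → [i]
/ø/ harmonizes with /ɤ/ ([-round]) → [e]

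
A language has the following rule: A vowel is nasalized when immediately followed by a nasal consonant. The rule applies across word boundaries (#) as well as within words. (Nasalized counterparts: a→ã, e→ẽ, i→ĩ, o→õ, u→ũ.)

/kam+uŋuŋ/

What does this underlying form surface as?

[kãm+ũŋũŋ]

/a/ before nasal /m/ → [ã]
/u/ before nasal /ŋ/ → [ũ]
/u/ before nasal /ŋ/ → [ũ]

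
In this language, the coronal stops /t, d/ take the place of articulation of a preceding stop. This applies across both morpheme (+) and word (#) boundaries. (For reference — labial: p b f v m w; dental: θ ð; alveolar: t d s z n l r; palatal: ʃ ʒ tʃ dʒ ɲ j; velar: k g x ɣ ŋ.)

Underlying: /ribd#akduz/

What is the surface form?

/d/ after /b/ (labial) → [b]
/d/ after /k/ (velar) → [g]

[ribb#akguz]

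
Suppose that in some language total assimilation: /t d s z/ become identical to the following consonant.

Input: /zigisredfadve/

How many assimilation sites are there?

3

/s/ before /r/ → [r] (total assimilation)
/d/ before /f/ → [f] (total assimilation)
/d/ before /v/ → [v] (total assimilation)
3 segments change.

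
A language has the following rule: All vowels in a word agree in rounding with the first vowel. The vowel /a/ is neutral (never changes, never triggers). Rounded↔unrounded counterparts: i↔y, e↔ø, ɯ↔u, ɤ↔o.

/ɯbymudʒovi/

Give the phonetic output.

/y/ harmonizes with /ɯ/ ([-round]) → [i]
/u/ harmonizes with /ɯ/ ([-round]) → [ɯ]
/o/ harmonizes with /ɯ/ ([-round]) → [ɤ]

[ɯbimɯdʒɤvi]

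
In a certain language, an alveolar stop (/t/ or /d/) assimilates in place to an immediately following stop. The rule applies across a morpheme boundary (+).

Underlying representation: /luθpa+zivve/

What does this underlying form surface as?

[luθpa+zivve]

no segment meets the rule's conditions; no change.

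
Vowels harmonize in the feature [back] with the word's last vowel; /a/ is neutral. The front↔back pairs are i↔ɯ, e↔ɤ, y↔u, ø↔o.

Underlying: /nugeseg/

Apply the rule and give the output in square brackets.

/u/ harmonizes with /e/ ([-back]) → [y]

[nygeseg]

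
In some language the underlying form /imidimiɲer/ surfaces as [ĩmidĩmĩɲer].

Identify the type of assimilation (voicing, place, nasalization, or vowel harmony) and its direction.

nasalization, regressive

/i/→[ĩ] /i/→[ĩ] /i/→[ĩ].
Each target copies a feature from the following segment, so the direction is regressive.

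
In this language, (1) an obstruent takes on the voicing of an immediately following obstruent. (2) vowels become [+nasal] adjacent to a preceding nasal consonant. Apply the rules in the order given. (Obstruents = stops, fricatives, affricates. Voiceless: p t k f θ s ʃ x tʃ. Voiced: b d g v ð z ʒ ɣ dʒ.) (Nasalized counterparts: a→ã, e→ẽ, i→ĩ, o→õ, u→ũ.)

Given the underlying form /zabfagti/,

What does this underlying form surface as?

Rule 1: /b/ before /f/ (voiceless) → [p]
Rule 1: /g/ before /t/ (voiceless) → [k]
After rule 1: zapfakti
Rule 2: no segment meets the rule's conditions; no change.

[zapfakti]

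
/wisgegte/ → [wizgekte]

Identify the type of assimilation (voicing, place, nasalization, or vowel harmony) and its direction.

voicing assimilation, regressive

/s/→[z] /g/→[k].
Each target copies a feature from the following segment, so the direction is regressive.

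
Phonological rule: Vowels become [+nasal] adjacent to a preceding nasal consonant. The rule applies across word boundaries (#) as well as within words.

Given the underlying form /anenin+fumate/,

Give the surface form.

[anẽnĩn+fumãte]

/e/ after nasal /n/ → [ẽ]
/i/ after nasal /n/ → [ĩ]
/a/ after nasal /m/ → [ã]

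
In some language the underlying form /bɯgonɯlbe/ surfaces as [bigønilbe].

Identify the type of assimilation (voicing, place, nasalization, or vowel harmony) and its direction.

/ɯ/→[i] /o/→[ø] /ɯ/→[i].
Vowels agree with the last vowel, so the harmony is regressive.

vowel harmony, regressive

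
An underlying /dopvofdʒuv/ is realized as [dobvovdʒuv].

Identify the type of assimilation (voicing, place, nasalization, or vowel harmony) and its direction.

voicing assimilation, regressive

/p/→[b] /f/→[v].
Each target copies a feature from the following segment, so the direction is regressive.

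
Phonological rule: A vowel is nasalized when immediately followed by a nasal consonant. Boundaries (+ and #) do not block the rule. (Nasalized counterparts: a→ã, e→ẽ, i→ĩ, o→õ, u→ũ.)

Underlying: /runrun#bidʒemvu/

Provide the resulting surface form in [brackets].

[rũnrũn#bidʒẽmvu]

/u/ before nasal /n/ → [ũ]
/u/ before nasal /n/ → [ũ]
/e/ before nasal /m/ → [ẽ]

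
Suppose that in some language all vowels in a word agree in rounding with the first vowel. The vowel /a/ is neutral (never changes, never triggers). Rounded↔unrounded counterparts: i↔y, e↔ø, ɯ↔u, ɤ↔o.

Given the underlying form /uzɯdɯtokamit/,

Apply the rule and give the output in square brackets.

[uzudutokamyt]

/ɯ/ harmonizes with /u/ ([+round]) → [u]
/ɯ/ harmonizes with /u/ ([+round]) → [u]
/i/ harmonizes with /u/ ([+round]) → [y]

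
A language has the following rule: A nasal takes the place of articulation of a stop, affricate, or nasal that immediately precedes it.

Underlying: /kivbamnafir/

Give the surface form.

[kivbammafir]

/n/ after /m/ (labial) → [m]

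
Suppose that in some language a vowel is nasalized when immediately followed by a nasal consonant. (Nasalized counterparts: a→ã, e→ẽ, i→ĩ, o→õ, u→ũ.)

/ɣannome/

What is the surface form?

/a/ before nasal /n/ → [ã]
/o/ before nasal /m/ → [õ]

[ɣãnnõme]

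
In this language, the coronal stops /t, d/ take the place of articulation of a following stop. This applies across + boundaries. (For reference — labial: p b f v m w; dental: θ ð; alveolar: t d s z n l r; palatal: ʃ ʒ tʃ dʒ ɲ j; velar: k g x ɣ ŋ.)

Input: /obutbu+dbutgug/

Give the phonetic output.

/t/ before /b/ (labial) → [p]
/d/ before /b/ (labial) → [b]
/t/ before /g/ (velar) → [k]

[obupbu+bbukgug]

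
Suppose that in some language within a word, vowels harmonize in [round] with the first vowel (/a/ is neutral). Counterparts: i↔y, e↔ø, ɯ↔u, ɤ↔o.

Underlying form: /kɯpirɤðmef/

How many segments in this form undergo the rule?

0

No segment meets the rule's conditions.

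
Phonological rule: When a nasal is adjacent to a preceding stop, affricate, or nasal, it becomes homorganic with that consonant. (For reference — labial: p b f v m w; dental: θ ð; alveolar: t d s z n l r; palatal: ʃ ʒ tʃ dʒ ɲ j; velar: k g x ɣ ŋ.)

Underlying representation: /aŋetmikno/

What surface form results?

/m/ after /t/ (alveolar) → [n]
/n/ after /k/ (velar) → [ŋ]

[aŋetnikŋo]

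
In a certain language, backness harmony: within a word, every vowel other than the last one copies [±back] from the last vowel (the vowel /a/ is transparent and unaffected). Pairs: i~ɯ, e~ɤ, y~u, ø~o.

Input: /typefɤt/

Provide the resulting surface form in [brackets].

/y/ harmonizes with /ɤ/ ([+back]) → [u]
/e/ harmonizes with /ɤ/ ([+back]) → [ɤ]

[tupɤfɤt]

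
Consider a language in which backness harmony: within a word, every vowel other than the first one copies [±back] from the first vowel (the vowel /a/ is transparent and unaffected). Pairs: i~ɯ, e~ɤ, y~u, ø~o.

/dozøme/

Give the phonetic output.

/ø/ harmonizes with /o/ ([+back]) → [o]
/e/ harmonizes with /o/ ([+back]) → [ɤ]

[dozomɤ]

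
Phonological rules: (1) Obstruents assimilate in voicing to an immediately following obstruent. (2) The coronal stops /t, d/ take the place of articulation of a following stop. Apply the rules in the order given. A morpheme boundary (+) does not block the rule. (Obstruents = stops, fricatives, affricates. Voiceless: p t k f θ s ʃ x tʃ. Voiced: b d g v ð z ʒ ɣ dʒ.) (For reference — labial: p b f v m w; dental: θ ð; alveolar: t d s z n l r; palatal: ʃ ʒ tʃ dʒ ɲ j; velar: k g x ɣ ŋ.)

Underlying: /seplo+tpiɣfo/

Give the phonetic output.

[seplo+ppixfo]

Rule 1: /ɣ/ before /f/ (voiceless) → [x]
After rule 1: seplo+tpixfo
Rule 2: /t/ before /p/ (labial) → [p]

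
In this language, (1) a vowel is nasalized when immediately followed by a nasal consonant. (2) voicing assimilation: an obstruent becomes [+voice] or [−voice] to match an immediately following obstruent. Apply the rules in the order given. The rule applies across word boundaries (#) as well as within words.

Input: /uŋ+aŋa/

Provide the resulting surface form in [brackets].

Rule 1: /u/ before nasal /ŋ/ → [ũ]
Rule 1: /a/ before nasal /ŋ/ → [ã]
After rule 1: ũŋ+ãŋa
Rule 2: no segment meets the rule's conditions; no change.

[ũŋ+ãŋa]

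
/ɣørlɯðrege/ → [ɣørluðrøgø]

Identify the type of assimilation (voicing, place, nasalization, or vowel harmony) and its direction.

vowel harmony, progressive

/ɯ/→[u] /e/→[ø] /e/→[ø].
Vowels agree with the first vowel, so the harmony is progressive.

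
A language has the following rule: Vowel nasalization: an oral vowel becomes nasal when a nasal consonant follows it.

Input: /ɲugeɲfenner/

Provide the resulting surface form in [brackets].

/e/ before nasal /ɲ/ → [ẽ]
/e/ before nasal /n/ → [ẽ]

[ɲugẽɲfẽnner]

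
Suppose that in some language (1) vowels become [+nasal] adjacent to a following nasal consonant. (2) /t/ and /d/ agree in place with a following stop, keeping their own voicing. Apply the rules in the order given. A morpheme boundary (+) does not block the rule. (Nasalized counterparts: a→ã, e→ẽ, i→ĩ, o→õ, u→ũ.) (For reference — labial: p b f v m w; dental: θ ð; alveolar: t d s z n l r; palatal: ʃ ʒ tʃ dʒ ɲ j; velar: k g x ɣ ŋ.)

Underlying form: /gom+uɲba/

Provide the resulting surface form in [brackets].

Rule 1: /o/ before nasal /m/ → [õ]
Rule 1: /u/ before nasal /ɲ/ → [ũ]
After rule 1: gõm+ũɲba
Rule 2: no segment meets the rule's conditions; no change.

[gõm+ũɲba]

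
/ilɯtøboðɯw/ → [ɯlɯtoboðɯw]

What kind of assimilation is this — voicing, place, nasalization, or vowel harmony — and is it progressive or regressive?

/i/→[ɯ] /ø/→[o].
Vowels agree with the last vowel, so the harmony is regressive.

vowel harmony, regressive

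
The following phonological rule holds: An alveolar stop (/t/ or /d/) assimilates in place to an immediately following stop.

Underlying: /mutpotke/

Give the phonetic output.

[muppokke]

/t/ before /p/ (labial) → [p]
/t/ before /k/ (velar) → [k]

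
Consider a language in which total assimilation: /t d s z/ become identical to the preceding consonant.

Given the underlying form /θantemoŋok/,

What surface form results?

/t/ after /n/ → [n] (total assimilation)

[θannemoŋok]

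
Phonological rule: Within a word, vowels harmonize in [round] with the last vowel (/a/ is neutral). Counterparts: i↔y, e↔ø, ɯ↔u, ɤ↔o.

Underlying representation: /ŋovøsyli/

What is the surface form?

/o/ harmonizes with /i/ ([-round]) → [ɤ]
/ø/ harmonizes with /i/ ([-round]) → [e]
/y/ harmonizes with /i/ ([-round]) → [i]

[ŋɤvesili]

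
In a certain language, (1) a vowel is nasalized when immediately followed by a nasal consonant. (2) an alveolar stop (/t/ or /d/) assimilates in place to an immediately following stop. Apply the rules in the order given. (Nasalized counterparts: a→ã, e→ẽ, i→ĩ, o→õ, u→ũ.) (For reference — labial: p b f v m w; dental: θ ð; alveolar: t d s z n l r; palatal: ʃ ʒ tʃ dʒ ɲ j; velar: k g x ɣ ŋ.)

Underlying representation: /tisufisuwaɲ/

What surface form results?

[tisufisuwãɲ]

Rule 1: /a/ before nasal /ɲ/ → [ã]
After rule 1: tisufisuwãɲ
Rule 2: no segment meets the rule's conditions; no change.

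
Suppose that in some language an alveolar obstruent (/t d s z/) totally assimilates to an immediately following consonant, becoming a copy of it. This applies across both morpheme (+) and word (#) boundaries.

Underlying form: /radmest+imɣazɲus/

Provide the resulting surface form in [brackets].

[rammett+imɣaɲɲus]

/d/ before /m/ → [m] (total assimilation)
/s/ before /t/ → [t] (total assimilation)
/z/ before /ɲ/ → [ɲ] (total assimilation)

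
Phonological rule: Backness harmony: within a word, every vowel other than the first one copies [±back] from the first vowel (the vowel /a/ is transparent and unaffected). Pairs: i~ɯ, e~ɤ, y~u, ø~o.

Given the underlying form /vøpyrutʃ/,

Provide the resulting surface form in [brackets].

/u/ harmonizes with /ø/ ([-back]) → [y]

[vøpyrytʃ]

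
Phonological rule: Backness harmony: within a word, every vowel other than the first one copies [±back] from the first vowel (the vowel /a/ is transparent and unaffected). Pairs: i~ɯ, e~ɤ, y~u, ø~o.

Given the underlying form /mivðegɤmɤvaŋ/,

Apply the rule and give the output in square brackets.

[mivðegemevaŋ]

/ɤ/ harmonizes with /i/ ([-back]) → [e]
/ɤ/ harmonizes with /i/ ([-back]) → [e]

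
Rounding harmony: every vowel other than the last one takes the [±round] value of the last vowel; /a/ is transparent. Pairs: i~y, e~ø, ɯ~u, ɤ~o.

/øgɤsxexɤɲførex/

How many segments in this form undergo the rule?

/ø/ harmonizes with /e/ ([-round]) → [e]
/ø/ harmonizes with /e/ ([-round]) → [e]
2 segments change.

2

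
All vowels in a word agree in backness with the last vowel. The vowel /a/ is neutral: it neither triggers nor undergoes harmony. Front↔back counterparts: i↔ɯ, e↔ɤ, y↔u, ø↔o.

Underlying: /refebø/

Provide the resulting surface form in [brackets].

[refebø]

no segment meets the rule's conditions; no change.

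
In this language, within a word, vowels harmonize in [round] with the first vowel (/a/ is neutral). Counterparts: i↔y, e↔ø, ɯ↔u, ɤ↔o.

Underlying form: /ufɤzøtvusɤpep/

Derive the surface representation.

[ufozøtvusopøp]

/ɤ/ harmonizes with /u/ ([+round]) → [o]
/ɤ/ harmonizes with /u/ ([+round]) → [o]
/e/ harmonizes with /u/ ([+round]) → [ø]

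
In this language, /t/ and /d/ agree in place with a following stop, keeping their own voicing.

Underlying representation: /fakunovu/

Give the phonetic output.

no segment meets the rule's conditions; no change.

[fakunovu]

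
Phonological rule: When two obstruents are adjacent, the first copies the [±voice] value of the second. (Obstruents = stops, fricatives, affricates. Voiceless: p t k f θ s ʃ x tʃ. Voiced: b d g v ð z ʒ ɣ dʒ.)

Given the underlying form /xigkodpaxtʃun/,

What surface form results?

[xikkotpaxtʃun]

/g/ before /k/ (voiceless) → [k]
/d/ before /p/ (voiceless) → [t]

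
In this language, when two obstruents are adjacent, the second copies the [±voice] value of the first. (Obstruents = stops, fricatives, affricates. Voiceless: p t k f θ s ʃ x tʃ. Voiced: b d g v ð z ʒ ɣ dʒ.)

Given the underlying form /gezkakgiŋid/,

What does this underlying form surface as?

[gezgakkiŋid]

/k/ after /z/ (voiced) → [g]
/g/ after /k/ (voiceless) → [k]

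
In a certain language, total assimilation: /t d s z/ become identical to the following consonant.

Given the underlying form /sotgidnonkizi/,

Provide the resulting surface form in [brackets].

/t/ before /g/ → [g] (total assimilation)
/d/ before /n/ → [n] (total assimilation)

[sogginnonkizi]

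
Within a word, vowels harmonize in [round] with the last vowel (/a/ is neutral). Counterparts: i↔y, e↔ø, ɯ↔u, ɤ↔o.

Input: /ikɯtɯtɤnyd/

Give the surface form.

/i/ harmonizes with /y/ ([+round]) → [y]
/ɯ/ harmonizes with /y/ ([+round]) → [u]
/ɯ/ harmonizes with /y/ ([+round]) → [u]
/ɤ/ harmonizes with /y/ ([+round]) → [o]

[ykututonyd]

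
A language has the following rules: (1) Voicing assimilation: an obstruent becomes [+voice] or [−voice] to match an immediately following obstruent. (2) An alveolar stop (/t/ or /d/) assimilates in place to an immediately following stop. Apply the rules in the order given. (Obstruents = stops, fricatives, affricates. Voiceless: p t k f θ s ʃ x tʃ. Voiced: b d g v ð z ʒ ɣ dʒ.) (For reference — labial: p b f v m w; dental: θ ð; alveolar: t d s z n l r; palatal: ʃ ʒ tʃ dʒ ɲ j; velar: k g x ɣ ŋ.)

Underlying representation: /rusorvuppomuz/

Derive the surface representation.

Rule 1: no segment meets the rule's conditions; no change.
After rule 1: rusorvuppomuz
Rule 2: no segment meets the rule's conditions; no change.

[rusorvuppomuz]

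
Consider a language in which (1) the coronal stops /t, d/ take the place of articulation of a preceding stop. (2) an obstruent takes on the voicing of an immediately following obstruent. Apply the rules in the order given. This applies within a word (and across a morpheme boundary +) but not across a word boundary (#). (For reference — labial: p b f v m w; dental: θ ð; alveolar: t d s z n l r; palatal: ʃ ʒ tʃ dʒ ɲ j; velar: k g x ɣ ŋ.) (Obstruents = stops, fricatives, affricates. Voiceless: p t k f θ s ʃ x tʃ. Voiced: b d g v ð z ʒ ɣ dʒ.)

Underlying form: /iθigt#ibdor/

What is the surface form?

Rule 1: /t/ after /g/ (velar) → [k]
Rule 1: /d/ after /b/ (labial) → [b]
After rule 1: iθigk#ibbor
Rule 2: /g/ before /k/ (voiceless) → [k]

[iθikk#ibbor]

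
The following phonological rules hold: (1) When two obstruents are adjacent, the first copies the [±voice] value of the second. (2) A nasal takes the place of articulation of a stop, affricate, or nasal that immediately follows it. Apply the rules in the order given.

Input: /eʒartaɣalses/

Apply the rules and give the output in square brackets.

Rule 1: no segment meets the rule's conditions; no change.
After rule 1: eʒartaɣalses
Rule 2: no segment meets the rule's conditions; no change.

[eʒartaɣalses]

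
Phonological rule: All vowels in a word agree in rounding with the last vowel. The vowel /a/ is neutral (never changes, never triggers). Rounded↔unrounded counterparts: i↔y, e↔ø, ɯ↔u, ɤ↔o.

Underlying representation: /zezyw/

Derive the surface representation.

[zøzyw]

/e/ harmonizes with /y/ ([+round]) → [ø]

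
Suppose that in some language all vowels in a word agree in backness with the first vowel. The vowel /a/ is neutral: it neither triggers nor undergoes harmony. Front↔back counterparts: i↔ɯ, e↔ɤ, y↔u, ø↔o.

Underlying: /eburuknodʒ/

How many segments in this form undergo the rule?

/u/ harmonizes with /e/ ([-back]) → [y]
/u/ harmonizes with /e/ ([-back]) → [y]
/o/ harmonizes with /e/ ([-back]) → [ø]
3 segments change.

3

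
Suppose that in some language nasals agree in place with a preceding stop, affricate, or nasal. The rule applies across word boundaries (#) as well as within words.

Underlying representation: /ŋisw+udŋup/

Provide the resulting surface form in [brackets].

/ŋ/ after /d/ (alveolar) → [n]

[ŋisw+udnup]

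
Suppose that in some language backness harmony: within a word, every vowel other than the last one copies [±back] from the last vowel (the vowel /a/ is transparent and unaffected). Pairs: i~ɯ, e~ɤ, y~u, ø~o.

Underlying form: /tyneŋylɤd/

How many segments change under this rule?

3

/y/ harmonizes with /ɤ/ ([+back]) → [u]
/e/ harmonizes with /ɤ/ ([+back]) → [ɤ]
/y/ harmonizes with /ɤ/ ([+back]) → [u]
3 segments change.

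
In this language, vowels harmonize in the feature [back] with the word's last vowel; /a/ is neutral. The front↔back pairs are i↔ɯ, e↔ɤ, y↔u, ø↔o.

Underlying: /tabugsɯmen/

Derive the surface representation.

[tabygsimen]

/u/ harmonizes with /e/ ([-back]) → [y]
/ɯ/ harmonizes with /e/ ([-back]) → [i]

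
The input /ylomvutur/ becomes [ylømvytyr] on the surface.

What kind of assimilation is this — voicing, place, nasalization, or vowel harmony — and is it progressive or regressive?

vowel harmony, progressive

/o/→[ø] /u/→[y] /u/→[y].
Vowels agree with the first vowel, so the harmony is progressive.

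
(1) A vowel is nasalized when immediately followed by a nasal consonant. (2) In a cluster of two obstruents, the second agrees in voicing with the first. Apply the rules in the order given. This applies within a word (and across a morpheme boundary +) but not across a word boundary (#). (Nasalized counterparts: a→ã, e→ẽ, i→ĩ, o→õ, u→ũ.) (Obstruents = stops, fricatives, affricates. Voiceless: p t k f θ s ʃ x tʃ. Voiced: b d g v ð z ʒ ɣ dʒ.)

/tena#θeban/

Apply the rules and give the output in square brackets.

[tẽna#θebãn]

Rule 1: /e/ before nasal /n/ → [ẽ]
Rule 1: /a/ before nasal /n/ → [ã]
After rule 1: tẽna#θebãn
Rule 2: no segment meets the rule's conditions; no change.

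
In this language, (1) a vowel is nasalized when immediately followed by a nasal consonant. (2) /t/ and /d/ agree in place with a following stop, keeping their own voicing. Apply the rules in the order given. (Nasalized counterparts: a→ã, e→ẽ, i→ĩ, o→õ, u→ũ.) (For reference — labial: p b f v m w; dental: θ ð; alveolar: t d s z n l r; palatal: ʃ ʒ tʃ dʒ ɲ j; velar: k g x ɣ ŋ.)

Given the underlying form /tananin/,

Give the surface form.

[tãnãnĩn]

Rule 1: /a/ before nasal /n/ → [ã]
Rule 1: /a/ before nasal /n/ → [ã]
Rule 1: /i/ before nasal /n/ → [ĩ]
After rule 1: tãnãnĩn
Rule 2: no segment meets the rule's conditions; no change.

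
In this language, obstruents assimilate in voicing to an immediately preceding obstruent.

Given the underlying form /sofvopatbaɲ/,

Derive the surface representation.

[soffopatpaɲ]

/v/ after /f/ (voiceless) → [f]
/b/ after /t/ (voiceless) → [p]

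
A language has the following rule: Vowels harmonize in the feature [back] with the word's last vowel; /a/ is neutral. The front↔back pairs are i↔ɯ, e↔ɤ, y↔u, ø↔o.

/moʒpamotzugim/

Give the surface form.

/o/ harmonizes with /i/ ([-back]) → [ø]
/o/ harmonizes with /i/ ([-back]) → [ø]
/u/ harmonizes with /i/ ([-back]) → [y]

[møʒpamøtzygim]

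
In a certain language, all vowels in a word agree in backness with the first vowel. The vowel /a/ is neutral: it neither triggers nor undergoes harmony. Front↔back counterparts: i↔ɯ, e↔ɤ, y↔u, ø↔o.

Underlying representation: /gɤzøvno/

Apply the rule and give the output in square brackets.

/ø/ harmonizes with /ɤ/ ([+back]) → [o]

[gɤzovno]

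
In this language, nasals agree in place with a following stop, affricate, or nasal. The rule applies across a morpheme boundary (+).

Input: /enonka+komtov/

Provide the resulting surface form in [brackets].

[enoŋka+kontov]

/n/ before /k/ (velar) → [ŋ]
/m/ before /t/ (alveolar) → [n]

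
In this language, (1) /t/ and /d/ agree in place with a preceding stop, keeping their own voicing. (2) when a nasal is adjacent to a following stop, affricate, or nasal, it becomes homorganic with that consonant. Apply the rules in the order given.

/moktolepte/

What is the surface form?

Rule 1: /t/ after /k/ (velar) → [k]
Rule 1: /t/ after /p/ (labial) → [p]
After rule 1: mokkoleppe
Rule 2: no segment meets the rule's conditions; no change.

[mokkoleppe]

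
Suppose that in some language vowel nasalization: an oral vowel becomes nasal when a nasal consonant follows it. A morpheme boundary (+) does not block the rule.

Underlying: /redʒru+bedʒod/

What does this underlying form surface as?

[redʒru+bedʒod]

no segment meets the rule's conditions; no change.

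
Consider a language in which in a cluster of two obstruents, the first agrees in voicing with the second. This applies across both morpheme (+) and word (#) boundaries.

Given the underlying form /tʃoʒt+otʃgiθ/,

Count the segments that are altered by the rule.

2

/ʒ/ before /t/ (voiceless) → [ʃ]
/tʃ/ before /g/ (voiced) → [dʒ]
2 segments change.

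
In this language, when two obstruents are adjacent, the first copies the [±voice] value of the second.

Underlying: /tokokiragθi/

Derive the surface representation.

/g/ before /θ/ (voiceless) → [k]

[tokokirakθi]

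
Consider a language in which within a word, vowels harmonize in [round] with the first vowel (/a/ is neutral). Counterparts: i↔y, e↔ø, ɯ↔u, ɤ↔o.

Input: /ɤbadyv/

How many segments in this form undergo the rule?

/y/ harmonizes with /ɤ/ ([-round]) → [i]
1 segment changes.

1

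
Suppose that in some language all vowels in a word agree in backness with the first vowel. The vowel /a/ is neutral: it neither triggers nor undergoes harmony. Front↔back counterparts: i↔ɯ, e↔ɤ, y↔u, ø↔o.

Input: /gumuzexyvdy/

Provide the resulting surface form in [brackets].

/e/ harmonizes with /u/ ([+back]) → [ɤ]
/y/ harmonizes with /u/ ([+back]) → [u]
/y/ harmonizes with /u/ ([+back]) → [u]

[gumuzɤxuvdu]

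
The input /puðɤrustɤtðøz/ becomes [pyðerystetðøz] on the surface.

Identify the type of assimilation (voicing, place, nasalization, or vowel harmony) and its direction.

vowel harmony, regressive

/u/→[y] /ɤ/→[e] /u/→[y] /ɤ/→[e].
Vowels agree with the last vowel, so the harmony is regressive.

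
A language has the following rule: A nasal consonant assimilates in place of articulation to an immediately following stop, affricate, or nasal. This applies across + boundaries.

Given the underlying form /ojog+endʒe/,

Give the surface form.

[ojog+eɲdʒe]

/n/ before /dʒ/ (palatal) → [ɲ]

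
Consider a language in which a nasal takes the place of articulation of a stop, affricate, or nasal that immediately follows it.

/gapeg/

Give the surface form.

[gapeg]

no segment meets the rule's conditions; no change.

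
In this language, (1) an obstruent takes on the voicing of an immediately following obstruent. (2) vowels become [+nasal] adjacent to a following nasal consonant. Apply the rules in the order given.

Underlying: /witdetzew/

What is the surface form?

[widdedzew]

Rule 1: /t/ before /d/ (voiced) → [d]
Rule 1: /t/ before /z/ (voiced) → [d]
After rule 1: widdedzew
Rule 2: no segment meets the rule's conditions; no change.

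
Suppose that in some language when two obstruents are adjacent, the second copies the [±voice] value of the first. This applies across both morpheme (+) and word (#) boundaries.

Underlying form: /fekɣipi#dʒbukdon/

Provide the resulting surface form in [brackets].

[fekxipi#dʒbukton]

/ɣ/ after /k/ (voiceless) → [x]
/d/ after /k/ (voiceless) → [t]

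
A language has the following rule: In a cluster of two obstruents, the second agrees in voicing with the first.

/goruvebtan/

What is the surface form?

/t/ after /b/ (voiced) → [d]

[goruvebdan]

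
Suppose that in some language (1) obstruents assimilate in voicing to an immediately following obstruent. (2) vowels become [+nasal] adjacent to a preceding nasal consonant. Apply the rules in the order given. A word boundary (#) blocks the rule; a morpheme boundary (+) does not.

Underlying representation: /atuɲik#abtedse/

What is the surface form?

[atuɲĩk#aptetse]

Rule 1: /b/ before /t/ (voiceless) → [p]
Rule 1: /d/ before /s/ (voiceless) → [t]
After rule 1: atuɲik#aptetse
Rule 2: /i/ after nasal /ɲ/ → [ĩ]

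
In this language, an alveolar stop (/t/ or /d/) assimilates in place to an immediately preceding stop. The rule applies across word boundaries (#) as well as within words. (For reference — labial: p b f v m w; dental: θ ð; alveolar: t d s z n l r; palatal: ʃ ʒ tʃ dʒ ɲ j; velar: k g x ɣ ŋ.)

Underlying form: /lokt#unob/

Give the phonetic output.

/t/ after /k/ (velar) → [k]

[lokk#unob]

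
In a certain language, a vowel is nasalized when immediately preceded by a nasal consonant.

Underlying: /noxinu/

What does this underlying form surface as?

[nõxinũ]

/o/ after nasal /n/ → [õ]
/u/ after nasal /n/ → [ũ]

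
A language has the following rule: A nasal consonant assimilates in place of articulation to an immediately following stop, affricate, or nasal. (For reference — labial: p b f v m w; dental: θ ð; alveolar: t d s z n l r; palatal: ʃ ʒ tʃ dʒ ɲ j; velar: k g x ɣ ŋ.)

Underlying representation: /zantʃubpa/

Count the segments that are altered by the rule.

/n/ before /tʃ/ (palatal) → [ɲ]
1 segment changes.

1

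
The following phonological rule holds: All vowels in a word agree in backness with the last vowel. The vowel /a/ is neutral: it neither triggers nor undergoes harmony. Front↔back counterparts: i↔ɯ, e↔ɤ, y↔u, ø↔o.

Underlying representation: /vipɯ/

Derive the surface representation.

[vɯpɯ]

/i/ harmonizes with /ɯ/ ([+back]) → [ɯ]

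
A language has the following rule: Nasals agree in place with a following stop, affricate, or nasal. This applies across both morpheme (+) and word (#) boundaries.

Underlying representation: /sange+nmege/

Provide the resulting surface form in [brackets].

[saŋge+mmege]

/n/ before /g/ (velar) → [ŋ]
/n/ before /m/ (labial) → [m]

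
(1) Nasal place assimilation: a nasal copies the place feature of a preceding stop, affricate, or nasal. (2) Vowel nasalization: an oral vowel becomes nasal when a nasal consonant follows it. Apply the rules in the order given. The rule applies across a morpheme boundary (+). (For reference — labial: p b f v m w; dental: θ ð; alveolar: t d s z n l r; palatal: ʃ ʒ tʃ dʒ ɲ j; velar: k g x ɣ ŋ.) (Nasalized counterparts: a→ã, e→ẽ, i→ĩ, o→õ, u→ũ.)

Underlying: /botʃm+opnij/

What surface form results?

[botʃɲ+opmij]

Rule 1: /m/ after /tʃ/ (palatal) → [ɲ]
Rule 1: /n/ after /p/ (labial) → [m]
After rule 1: botʃɲ+opmij
Rule 2: no segment meets the rule's conditions; no change.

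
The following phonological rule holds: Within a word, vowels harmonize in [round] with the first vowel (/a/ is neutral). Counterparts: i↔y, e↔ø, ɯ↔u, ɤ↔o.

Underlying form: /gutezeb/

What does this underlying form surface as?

[gutøzøb]

/e/ harmonizes with /u/ ([+round]) → [ø]
/e/ harmonizes with /u/ ([+round]) → [ø]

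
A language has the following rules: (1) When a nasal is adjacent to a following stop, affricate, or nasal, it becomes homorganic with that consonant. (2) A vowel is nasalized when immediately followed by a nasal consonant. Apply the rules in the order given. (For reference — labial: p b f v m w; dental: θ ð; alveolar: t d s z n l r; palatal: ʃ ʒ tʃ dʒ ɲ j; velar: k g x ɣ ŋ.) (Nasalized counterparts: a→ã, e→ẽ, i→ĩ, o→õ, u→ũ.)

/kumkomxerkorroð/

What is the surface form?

Rule 1: /m/ before /k/ (velar) → [ŋ]
After rule 1: kuŋkomxerkorroð
Rule 2: /u/ before nasal /ŋ/ → [ũ]
Rule 2: /o/ before nasal /m/ → [õ]

[kũŋkõmxerkorroð]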